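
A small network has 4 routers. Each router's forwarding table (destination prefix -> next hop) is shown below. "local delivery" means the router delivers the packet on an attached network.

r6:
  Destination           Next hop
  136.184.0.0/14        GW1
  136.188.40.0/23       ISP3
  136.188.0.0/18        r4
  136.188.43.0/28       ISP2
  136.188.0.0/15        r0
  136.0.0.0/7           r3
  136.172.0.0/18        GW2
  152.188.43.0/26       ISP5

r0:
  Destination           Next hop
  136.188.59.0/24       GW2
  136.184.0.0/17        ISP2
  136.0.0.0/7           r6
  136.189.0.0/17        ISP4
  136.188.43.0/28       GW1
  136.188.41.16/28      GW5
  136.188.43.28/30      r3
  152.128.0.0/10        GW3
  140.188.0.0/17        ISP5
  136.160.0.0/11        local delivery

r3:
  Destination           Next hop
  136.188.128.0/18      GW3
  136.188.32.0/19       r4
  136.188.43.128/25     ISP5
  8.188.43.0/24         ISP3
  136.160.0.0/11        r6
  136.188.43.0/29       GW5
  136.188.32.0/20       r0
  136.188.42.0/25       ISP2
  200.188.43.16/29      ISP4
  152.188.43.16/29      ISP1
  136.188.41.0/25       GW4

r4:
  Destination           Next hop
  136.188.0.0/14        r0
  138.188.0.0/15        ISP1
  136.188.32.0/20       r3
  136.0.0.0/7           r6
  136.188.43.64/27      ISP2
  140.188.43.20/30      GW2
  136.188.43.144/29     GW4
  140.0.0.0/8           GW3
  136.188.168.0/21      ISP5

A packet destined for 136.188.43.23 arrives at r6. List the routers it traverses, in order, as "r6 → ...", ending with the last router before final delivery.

r6 → r4 → r3 → r0

At r6: longest match for 136.188.43.23 is 136.188.0.0/18 -> r4
At r4: longest match for 136.188.43.23 is 136.188.32.0/20 -> r3
At r3: longest match for 136.188.43.23 is 136.188.32.0/20 -> r0
At r0: longest match for 136.188.43.23 is 136.160.0.0/11 -> local delivery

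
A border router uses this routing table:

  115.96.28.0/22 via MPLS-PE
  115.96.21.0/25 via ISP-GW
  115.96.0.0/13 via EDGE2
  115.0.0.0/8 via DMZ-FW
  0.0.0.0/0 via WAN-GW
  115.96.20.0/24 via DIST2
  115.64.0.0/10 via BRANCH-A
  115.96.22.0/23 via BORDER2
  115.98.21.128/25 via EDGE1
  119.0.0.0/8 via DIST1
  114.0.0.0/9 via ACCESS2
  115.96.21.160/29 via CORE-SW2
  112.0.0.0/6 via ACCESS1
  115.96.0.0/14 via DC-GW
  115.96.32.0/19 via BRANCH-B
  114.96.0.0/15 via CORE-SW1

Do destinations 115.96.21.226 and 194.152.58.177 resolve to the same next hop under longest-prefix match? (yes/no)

no

115.96.21.226: longest match 115.96.0.0/14 -> DC-GW
194.152.58.177: longest match 0.0.0.0/0 -> WAN-GW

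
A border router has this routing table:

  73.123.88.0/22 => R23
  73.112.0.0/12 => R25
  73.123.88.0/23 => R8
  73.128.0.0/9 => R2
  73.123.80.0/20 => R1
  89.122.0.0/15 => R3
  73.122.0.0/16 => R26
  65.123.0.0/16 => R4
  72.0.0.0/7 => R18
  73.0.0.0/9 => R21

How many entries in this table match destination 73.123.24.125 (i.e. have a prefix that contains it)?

Prefixes containing 73.123.24.125:
  72.0.0.0/7 (72.0.0.0 - 73.255.255.255)
  73.0.0.0/9 (73.0.0.0 - 73.127.255.255)
  73.112.0.0/12 (73.112.0.0 - 73.127.255.255)
Total matching entries: 3.

3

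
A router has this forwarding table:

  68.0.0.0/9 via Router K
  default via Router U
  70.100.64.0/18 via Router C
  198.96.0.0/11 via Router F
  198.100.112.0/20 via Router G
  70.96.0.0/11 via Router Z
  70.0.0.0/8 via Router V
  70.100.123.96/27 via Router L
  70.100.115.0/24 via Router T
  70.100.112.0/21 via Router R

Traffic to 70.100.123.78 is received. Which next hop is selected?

Router C

Routes whose prefix contains 70.100.123.78:
  0.0.0.0/0 (default, matches everything) -> Router U
  70.0.0.0/8 (70.0.0.0 - 70.255.255.255) -> Router V
  70.96.0.0/11 (70.96.0.0 - 70.127.255.255) -> Router Z
  70.100.64.0/18 (70.100.64.0 - 70.100.127.255) -> Router C
More-specific entries that do NOT match:
  70.100.123.96/27 (70.100.123.96 - 70.100.123.127) does not contain 70.100.123.78
  70.100.115.0/24 (70.100.115.0 - 70.100.115.255) does not contain 70.100.123.78
  70.100.112.0/21 (70.100.112.0 - 70.100.119.255) does not contain 70.100.123.78
  198.100.112.0/20 (198.100.112.0 - 198.100.127.255) does not contain 70.100.123.78
Longest matching prefix is /18 -> next hop Router C.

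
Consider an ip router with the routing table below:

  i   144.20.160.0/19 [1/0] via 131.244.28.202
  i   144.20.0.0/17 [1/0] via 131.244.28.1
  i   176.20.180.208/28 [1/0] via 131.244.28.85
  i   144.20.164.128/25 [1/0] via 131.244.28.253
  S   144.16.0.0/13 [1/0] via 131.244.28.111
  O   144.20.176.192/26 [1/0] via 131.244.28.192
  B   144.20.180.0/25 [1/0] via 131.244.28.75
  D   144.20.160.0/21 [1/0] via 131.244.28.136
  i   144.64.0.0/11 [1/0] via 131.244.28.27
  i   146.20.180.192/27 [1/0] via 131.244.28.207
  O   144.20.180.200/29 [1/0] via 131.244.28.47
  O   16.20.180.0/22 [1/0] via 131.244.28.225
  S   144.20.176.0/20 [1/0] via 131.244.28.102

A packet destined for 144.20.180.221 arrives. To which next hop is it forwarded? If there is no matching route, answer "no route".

Routes whose prefix contains 144.20.180.221:
  144.16.0.0/13 (144.16.0.0 - 144.23.255.255) -> 131.244.28.111
  144.20.160.0/19 (144.20.160.0 - 144.20.191.255) -> 131.244.28.202
  144.20.176.0/20 (144.20.176.0 - 144.20.191.255) -> 131.244.28.102
More-specific entries that do NOT match:
  144.20.180.200/29 (144.20.180.200 - 144.20.180.207) does not contain 144.20.180.221
  176.20.180.208/28 (176.20.180.208 - 176.20.180.223) does not contain 144.20.180.221
  146.20.180.192/27 (146.20.180.192 - 146.20.180.223) does not contain 144.20.180.221
  144.20.176.192/26 (144.20.176.192 - 144.20.176.255) does not contain 144.20.180.221
  144.20.164.128/25 (144.20.164.128 - 144.20.164.255) does not contain 144.20.180.221
  144.20.180.0/25 (144.20.180.0 - 144.20.180.127) does not contain 144.20.180.221
  16.20.180.0/22 (16.20.180.0 - 16.20.183.255) does not contain 144.20.180.221
  144.20.160.0/21 (144.20.160.0 - 144.20.167.255) does not contain 144.20.180.221
Longest matching prefix is /20 -> next hop 131.244.28.102.

131.244.28.102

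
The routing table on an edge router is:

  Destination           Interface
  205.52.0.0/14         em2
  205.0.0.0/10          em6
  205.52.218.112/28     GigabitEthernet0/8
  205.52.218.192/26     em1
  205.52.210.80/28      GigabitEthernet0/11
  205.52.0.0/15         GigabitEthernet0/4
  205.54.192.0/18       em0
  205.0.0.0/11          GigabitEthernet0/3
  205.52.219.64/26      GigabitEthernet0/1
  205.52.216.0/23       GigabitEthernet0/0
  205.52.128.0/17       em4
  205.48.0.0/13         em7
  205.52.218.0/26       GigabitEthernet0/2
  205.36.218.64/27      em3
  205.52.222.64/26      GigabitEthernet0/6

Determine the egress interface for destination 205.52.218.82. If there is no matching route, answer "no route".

em4

Routes whose prefix contains 205.52.218.82:
  205.0.0.0/10 (205.0.0.0 - 205.63.255.255) -> em6
  205.48.0.0/13 (205.48.0.0 - 205.55.255.255) -> em7
  205.52.0.0/14 (205.52.0.0 - 205.55.255.255) -> em2
  205.52.0.0/15 (205.52.0.0 - 205.53.255.255) -> GigabitEthernet0/4
  205.52.128.0/17 (205.52.128.0 - 205.52.255.255) -> em4
More-specific entries that do NOT match:
  205.52.218.112/28 (205.52.218.112 - 205.52.218.127) does not contain 205.52.218.82
  205.52.210.80/28 (205.52.210.80 - 205.52.210.95) does not contain 205.52.218.82
  205.36.218.64/27 (205.36.218.64 - 205.36.218.95) does not contain 205.52.218.82
  205.52.218.192/26 (205.52.218.192 - 205.52.218.255) does not contain 205.52.218.82
  205.52.219.64/26 (205.52.219.64 - 205.52.219.127) does not contain 205.52.218.82
  205.52.218.0/26 (205.52.218.0 - 205.52.218.63) does not contain 205.52.218.82
  205.52.222.64/26 (205.52.222.64 - 205.52.222.127) does not contain 205.52.218.82
  205.52.216.0/23 (205.52.216.0 - 205.52.217.255) does not contain 205.52.218.82
  205.54.192.0/18 (205.54.192.0 - 205.54.255.255) does not contain 205.52.218.82
Longest matching prefix is /17 -> interface em4.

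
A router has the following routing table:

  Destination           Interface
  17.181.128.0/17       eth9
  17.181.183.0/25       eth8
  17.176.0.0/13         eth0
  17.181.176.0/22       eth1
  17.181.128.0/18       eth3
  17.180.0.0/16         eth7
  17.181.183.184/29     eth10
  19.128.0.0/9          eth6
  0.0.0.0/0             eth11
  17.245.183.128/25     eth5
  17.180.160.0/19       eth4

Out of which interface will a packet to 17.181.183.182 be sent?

eth3

Routes whose prefix contains 17.181.183.182:
  0.0.0.0/0 (default, matches everything) -> eth11
  17.176.0.0/13 (17.176.0.0 - 17.183.255.255) -> eth0
  17.181.128.0/17 (17.181.128.0 - 17.181.255.255) -> eth9
  17.181.128.0/18 (17.181.128.0 - 17.181.191.255) -> eth3
More-specific entries that do NOT match:
  17.181.183.184/29 (17.181.183.184 - 17.181.183.191) does not contain 17.181.183.182
  17.181.183.0/25 (17.181.183.0 - 17.181.183.127) does not contain 17.181.183.182
  17.245.183.128/25 (17.245.183.128 - 17.245.183.255) does not contain 17.181.183.182
  17.181.176.0/22 (17.181.176.0 - 17.181.179.255) does not contain 17.181.183.182
  17.180.160.0/19 (17.180.160.0 - 17.180.191.255) does not contain 17.181.183.182
Longest matching prefix is /18 -> interface eth3.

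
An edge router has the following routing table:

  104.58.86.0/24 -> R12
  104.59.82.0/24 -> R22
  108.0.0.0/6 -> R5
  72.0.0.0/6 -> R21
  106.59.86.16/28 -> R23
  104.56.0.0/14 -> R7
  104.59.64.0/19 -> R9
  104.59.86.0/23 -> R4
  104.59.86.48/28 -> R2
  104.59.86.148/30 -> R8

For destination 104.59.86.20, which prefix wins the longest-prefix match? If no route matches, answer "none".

104.59.86.0/23

Entries matching 104.59.86.20:
  104.56.0.0/14 (104.56.0.0 - 104.59.255.255)
  104.59.64.0/19 (104.59.64.0 - 104.59.95.255)
  104.59.86.0/23 (104.59.86.0 - 104.59.87.255)
Most specific is 104.59.86.0/23.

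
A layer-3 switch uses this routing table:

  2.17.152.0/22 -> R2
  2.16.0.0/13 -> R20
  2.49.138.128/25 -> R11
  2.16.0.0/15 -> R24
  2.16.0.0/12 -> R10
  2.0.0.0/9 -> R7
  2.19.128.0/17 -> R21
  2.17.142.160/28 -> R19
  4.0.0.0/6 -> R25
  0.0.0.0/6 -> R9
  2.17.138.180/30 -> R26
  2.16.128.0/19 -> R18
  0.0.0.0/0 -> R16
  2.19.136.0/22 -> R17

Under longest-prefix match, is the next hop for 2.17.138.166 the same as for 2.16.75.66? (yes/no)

2.17.138.166: longest match 2.16.0.0/15 -> R24
2.16.75.66: longest match 2.16.0.0/15 -> R24

yes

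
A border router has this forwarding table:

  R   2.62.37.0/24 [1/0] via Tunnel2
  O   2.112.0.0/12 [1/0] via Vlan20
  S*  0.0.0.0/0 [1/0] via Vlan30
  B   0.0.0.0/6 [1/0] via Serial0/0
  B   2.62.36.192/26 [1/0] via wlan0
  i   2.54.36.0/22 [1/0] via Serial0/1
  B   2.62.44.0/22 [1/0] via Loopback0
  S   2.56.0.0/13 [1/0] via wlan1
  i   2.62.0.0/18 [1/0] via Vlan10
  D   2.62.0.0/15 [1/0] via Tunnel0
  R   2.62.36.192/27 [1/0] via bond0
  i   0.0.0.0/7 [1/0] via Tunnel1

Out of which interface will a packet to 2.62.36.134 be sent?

Routes whose prefix contains 2.62.36.134:
  0.0.0.0/0 (default, matches everything) -> Vlan30
  0.0.0.0/6 (0.0.0.0 - 3.255.255.255) -> Serial0/0
  2.56.0.0/13 (2.56.0.0 - 2.63.255.255) -> wlan1
  2.62.0.0/15 (2.62.0.0 - 2.63.255.255) -> Tunnel0
  2.62.0.0/18 (2.62.0.0 - 2.62.63.255) -> Vlan10
More-specific entries that do NOT match:
  2.62.36.192/27 (2.62.36.192 - 2.62.36.223) does not contain 2.62.36.134
  2.62.36.192/26 (2.62.36.192 - 2.62.36.255) does not contain 2.62.36.134
  2.62.37.0/24 (2.62.37.0 - 2.62.37.255) does not contain 2.62.36.134
  2.54.36.0/22 (2.54.36.0 - 2.54.39.255) does not contain 2.62.36.134
  2.62.44.0/22 (2.62.44.0 - 2.62.47.255) does not contain 2.62.36.134
Longest matching prefix is /18 -> interface Vlan10.

Vlan10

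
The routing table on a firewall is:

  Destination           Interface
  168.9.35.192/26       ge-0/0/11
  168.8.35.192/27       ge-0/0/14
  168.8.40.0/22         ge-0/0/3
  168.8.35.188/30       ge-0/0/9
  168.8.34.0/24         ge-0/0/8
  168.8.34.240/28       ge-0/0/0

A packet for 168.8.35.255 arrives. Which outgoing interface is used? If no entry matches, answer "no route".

no route

No entry's prefix contains 168.8.35.255; there is no default route.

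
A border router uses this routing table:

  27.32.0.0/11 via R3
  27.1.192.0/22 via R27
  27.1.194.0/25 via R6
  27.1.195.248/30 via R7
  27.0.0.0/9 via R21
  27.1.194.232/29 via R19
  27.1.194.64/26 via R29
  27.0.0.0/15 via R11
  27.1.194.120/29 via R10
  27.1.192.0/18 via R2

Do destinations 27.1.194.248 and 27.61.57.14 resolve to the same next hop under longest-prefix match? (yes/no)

27.1.194.248: longest match 27.1.192.0/22 -> R27
27.61.57.14: longest match 27.32.0.0/11 -> R3

no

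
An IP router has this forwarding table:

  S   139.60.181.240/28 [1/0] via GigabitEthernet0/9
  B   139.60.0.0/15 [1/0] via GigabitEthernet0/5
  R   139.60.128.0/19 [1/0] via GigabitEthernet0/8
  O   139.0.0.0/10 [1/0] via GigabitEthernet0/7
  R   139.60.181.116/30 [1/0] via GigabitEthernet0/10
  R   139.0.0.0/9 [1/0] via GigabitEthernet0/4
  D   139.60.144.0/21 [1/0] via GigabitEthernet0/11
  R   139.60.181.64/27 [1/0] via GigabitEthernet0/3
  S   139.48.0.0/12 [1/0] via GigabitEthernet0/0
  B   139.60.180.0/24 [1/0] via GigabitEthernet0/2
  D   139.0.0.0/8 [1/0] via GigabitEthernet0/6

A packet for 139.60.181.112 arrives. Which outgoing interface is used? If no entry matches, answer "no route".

GigabitEthernet0/5

Routes whose prefix contains 139.60.181.112:
  139.0.0.0/8 (139.0.0.0 - 139.255.255.255) -> GigabitEthernet0/6
  139.0.0.0/9 (139.0.0.0 - 139.127.255.255) -> GigabitEthernet0/4
  139.0.0.0/10 (139.0.0.0 - 139.63.255.255) -> GigabitEthernet0/7
  139.48.0.0/12 (139.48.0.0 - 139.63.255.255) -> GigabitEthernet0/0
  139.60.0.0/15 (139.60.0.0 - 139.61.255.255) -> GigabitEthernet0/5
More-specific entries that do NOT match:
  139.60.181.116/30 (139.60.181.116 - 139.60.181.119) does not contain 139.60.181.112
  139.60.181.240/28 (139.60.181.240 - 139.60.181.255) does not contain 139.60.181.112
  139.60.181.64/27 (139.60.181.64 - 139.60.181.95) does not contain 139.60.181.112
  139.60.180.0/24 (139.60.180.0 - 139.60.180.255) does not contain 139.60.181.112
  139.60.144.0/21 (139.60.144.0 - 139.60.151.255) does not contain 139.60.181.112
  139.60.128.0/19 (139.60.128.0 - 139.60.159.255) does not contain 139.60.181.112
Longest matching prefix is /15 -> interface GigabitEthernet0/5.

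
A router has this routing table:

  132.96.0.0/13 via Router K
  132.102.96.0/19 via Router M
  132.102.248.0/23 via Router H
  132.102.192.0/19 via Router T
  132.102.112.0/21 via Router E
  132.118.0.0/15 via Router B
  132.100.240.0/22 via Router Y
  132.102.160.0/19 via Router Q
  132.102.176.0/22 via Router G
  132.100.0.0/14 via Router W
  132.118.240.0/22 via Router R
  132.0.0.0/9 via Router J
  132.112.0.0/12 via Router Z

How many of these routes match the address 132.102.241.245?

3

Prefixes containing 132.102.241.245:
  132.0.0.0/9 (132.0.0.0 - 132.127.255.255)
  132.96.0.0/13 (132.96.0.0 - 132.103.255.255)
  132.100.0.0/14 (132.100.0.0 - 132.103.255.255)
Total matching entries: 3.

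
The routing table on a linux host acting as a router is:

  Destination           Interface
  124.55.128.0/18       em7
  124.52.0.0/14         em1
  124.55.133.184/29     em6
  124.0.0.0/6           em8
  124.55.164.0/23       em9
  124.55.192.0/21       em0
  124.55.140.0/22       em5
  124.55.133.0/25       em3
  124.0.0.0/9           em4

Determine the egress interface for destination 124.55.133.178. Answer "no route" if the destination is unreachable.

em7

Routes whose prefix contains 124.55.133.178:
  124.0.0.0/6 (124.0.0.0 - 127.255.255.255) -> em8
  124.0.0.0/9 (124.0.0.0 - 124.127.255.255) -> em4
  124.52.0.0/14 (124.52.0.0 - 124.55.255.255) -> em1
  124.55.128.0/18 (124.55.128.0 - 124.55.191.255) -> em7
More-specific entries that do NOT match:
  124.55.133.184/29 (124.55.133.184 - 124.55.133.191) does not contain 124.55.133.178
  124.55.133.0/25 (124.55.133.0 - 124.55.133.127) does not contain 124.55.133.178
  124.55.164.0/23 (124.55.164.0 - 124.55.165.255) does not contain 124.55.133.178
  124.55.140.0/22 (124.55.140.0 - 124.55.143.255) does not contain 124.55.133.178
  124.55.192.0/21 (124.55.192.0 - 124.55.199.255) does not contain 124.55.133.178
Longest matching prefix is /18 -> interface em7.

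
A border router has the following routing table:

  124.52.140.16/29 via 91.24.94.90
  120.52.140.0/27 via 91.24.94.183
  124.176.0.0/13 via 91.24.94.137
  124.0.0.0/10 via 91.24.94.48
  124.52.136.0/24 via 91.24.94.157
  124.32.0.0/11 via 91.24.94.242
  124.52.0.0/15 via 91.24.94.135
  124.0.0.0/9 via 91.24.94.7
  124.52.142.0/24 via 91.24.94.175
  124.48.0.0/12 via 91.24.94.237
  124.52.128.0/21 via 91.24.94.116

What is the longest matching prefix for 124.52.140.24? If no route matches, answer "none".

124.52.0.0/15

Entries matching 124.52.140.24:
  124.0.0.0/9 (124.0.0.0 - 124.127.255.255)
  124.0.0.0/10 (124.0.0.0 - 124.63.255.255)
  124.32.0.0/11 (124.32.0.0 - 124.63.255.255)
  124.48.0.0/12 (124.48.0.0 - 124.63.255.255)
  124.52.0.0/15 (124.52.0.0 - 124.53.255.255)
Most specific is 124.52.0.0/15.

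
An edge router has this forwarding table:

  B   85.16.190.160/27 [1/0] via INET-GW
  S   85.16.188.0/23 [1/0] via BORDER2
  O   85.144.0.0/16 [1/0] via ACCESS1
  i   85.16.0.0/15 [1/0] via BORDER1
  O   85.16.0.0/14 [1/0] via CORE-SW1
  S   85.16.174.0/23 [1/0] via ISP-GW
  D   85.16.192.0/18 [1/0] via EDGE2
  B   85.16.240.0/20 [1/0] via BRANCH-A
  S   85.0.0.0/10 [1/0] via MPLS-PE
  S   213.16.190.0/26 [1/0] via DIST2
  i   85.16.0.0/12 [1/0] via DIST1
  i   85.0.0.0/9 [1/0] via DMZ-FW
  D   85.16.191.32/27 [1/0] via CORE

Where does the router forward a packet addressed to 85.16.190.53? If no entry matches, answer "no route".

Routes whose prefix contains 85.16.190.53:
  85.0.0.0/9 (85.0.0.0 - 85.127.255.255) -> DMZ-FW
  85.0.0.0/10 (85.0.0.0 - 85.63.255.255) -> MPLS-PE
  85.16.0.0/12 (85.16.0.0 - 85.31.255.255) -> DIST1
  85.16.0.0/14 (85.16.0.0 - 85.19.255.255) -> CORE-SW1
  85.16.0.0/15 (85.16.0.0 - 85.17.255.255) -> BORDER1
More-specific entries that do NOT match:
  85.16.190.160/27 (85.16.190.160 - 85.16.190.191) does not contain 85.16.190.53
  85.16.191.32/27 (85.16.191.32 - 85.16.191.63) does not contain 85.16.190.53
  213.16.190.0/26 (213.16.190.0 - 213.16.190.63) does not contain 85.16.190.53
  85.16.188.0/23 (85.16.188.0 - 85.16.189.255) does not contain 85.16.190.53
  85.16.174.0/23 (85.16.174.0 - 85.16.175.255) does not contain 85.16.190.53
  85.16.240.0/20 (85.16.240.0 - 85.16.255.255) does not contain 85.16.190.53
  85.16.192.0/18 (85.16.192.0 - 85.16.255.255) does not contain 85.16.190.53
  85.144.0.0/16 (85.144.0.0 - 85.144.255.255) does not contain 85.16.190.53
Longest matching prefix is /15 -> next hop BORDER1.

BORDER1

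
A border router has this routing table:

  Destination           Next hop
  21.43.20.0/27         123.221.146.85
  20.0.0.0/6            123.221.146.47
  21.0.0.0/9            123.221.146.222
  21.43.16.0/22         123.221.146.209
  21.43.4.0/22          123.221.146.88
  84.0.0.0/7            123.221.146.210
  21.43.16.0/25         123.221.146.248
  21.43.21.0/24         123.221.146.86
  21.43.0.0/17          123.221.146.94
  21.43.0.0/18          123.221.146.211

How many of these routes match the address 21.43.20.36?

Prefixes containing 21.43.20.36:
  20.0.0.0/6 (20.0.0.0 - 23.255.255.255)
  21.0.0.0/9 (21.0.0.0 - 21.127.255.255)
  21.43.0.0/17 (21.43.0.0 - 21.43.127.255)
  21.43.0.0/18 (21.43.0.0 - 21.43.63.255)
Total matching entries: 4.

4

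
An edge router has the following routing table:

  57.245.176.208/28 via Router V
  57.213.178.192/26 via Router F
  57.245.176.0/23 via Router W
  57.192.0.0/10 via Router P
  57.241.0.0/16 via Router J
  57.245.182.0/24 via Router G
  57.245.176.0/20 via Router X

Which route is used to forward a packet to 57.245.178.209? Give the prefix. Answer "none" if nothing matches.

57.245.176.0/20

Entries matching 57.245.178.209:
  57.192.0.0/10 (57.192.0.0 - 57.255.255.255)
  57.245.176.0/20 (57.245.176.0 - 57.245.191.255)
Most specific is 57.245.176.0/20.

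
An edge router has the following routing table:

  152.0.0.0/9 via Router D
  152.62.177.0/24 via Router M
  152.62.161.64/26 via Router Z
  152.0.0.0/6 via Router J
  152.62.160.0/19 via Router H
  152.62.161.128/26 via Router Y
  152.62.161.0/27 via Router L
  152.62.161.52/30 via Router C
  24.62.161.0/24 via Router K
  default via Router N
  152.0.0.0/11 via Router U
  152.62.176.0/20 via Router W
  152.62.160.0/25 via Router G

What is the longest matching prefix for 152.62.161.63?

152.62.160.0/19

Entries matching 152.62.161.63:
  0.0.0.0/0 (default, matches everything)
  152.0.0.0/6 (152.0.0.0 - 155.255.255.255)
  152.0.0.0/9 (152.0.0.0 - 152.127.255.255)
  152.62.160.0/19 (152.62.160.0 - 152.62.191.255)
Most specific is 152.62.160.0/19.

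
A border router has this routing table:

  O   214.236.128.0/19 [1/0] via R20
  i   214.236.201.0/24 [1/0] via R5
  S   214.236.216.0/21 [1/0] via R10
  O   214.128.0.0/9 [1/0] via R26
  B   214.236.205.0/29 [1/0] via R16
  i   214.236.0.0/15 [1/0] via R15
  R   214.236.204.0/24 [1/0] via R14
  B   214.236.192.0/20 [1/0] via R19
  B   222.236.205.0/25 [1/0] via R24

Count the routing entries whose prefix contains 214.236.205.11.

3

Prefixes containing 214.236.205.11:
  214.128.0.0/9 (214.128.0.0 - 214.255.255.255)
  214.236.0.0/15 (214.236.0.0 - 214.237.255.255)
  214.236.192.0/20 (214.236.192.0 - 214.236.207.255)
Total matching entries: 3.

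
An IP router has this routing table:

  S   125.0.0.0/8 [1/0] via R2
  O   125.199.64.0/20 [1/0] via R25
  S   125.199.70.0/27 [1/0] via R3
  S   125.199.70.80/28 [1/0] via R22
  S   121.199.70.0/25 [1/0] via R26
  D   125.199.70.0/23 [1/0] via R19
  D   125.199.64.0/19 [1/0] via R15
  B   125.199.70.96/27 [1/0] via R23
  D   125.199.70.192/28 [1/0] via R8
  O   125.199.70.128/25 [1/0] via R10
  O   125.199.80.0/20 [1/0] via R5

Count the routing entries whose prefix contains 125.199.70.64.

Prefixes containing 125.199.70.64:
  125.0.0.0/8 (125.0.0.0 - 125.255.255.255)
  125.199.64.0/19 (125.199.64.0 - 125.199.95.255)
  125.199.64.0/20 (125.199.64.0 - 125.199.79.255)
  125.199.70.0/23 (125.199.70.0 - 125.199.71.255)
Total matching entries: 4.

4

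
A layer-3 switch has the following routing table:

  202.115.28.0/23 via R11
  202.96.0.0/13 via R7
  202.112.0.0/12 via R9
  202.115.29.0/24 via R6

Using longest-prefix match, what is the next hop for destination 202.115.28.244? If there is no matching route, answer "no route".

Routes whose prefix contains 202.115.28.244:
  202.112.0.0/12 (202.112.0.0 - 202.127.255.255) -> R9
  202.115.28.0/23 (202.115.28.0 - 202.115.29.255) -> R11
More-specific entries that do NOT match:
  202.115.29.0/24 (202.115.29.0 - 202.115.29.255) does not contain 202.115.28.244
Longest matching prefix is /23 -> next hop R11.

R11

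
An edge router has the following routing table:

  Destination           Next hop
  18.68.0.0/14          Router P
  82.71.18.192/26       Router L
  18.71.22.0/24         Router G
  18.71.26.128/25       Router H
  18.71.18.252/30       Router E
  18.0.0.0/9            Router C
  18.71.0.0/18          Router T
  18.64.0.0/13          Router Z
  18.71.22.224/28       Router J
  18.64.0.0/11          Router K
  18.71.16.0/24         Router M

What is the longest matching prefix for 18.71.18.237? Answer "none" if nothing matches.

Entries matching 18.71.18.237:
  18.0.0.0/9 (18.0.0.0 - 18.127.255.255)
  18.64.0.0/11 (18.64.0.0 - 18.95.255.255)
  18.64.0.0/13 (18.64.0.0 - 18.71.255.255)
  18.68.0.0/14 (18.68.0.0 - 18.71.255.255)
  18.71.0.0/18 (18.71.0.0 - 18.71.63.255)
Most specific is 18.71.0.0/18.

18.71.0.0/18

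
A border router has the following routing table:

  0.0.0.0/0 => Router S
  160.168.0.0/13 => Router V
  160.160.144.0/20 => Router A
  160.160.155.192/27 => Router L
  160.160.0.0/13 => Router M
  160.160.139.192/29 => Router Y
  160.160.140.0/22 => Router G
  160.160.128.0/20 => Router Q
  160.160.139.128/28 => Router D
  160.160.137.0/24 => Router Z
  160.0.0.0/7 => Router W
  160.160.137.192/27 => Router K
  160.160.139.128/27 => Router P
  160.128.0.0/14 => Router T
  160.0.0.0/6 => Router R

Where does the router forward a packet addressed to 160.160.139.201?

Router Q

Routes whose prefix contains 160.160.139.201:
  0.0.0.0/0 (default, matches everything) -> Router S
  160.0.0.0/6 (160.0.0.0 - 163.255.255.255) -> Router R
  160.0.0.0/7 (160.0.0.0 - 161.255.255.255) -> Router W
  160.160.0.0/13 (160.160.0.0 - 160.167.255.255) -> Router M
  160.160.128.0/20 (160.160.128.0 - 160.160.143.255) -> Router Q
More-specific entries that do NOT match:
  160.160.139.192/29 (160.160.139.192 - 160.160.139.199) does not contain 160.160.139.201
  160.160.139.128/28 (160.160.139.128 - 160.160.139.143) does not contain 160.160.139.201
  160.160.155.192/27 (160.160.155.192 - 160.160.155.223) does not contain 160.160.139.201
  160.160.137.192/27 (160.160.137.192 - 160.160.137.223) does not contain 160.160.139.201
  160.160.139.128/27 (160.160.139.128 - 160.160.139.159) does not contain 160.160.139.201
  160.160.137.0/24 (160.160.137.0 - 160.160.137.255) does not contain 160.160.139.201
  160.160.140.0/22 (160.160.140.0 - 160.160.143.255) does not contain 160.160.139.201
Longest matching prefix is /20 -> next hop Router Q.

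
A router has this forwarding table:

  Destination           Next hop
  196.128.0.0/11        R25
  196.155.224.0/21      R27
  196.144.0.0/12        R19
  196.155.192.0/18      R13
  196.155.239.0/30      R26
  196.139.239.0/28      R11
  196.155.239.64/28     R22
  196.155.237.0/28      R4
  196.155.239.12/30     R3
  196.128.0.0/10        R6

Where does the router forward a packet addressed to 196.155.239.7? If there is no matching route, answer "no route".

Routes whose prefix contains 196.155.239.7:
  196.128.0.0/10 (196.128.0.0 - 196.191.255.255) -> R6
  196.128.0.0/11 (196.128.0.0 - 196.159.255.255) -> R25
  196.144.0.0/12 (196.144.0.0 - 196.159.255.255) -> R19
  196.155.192.0/18 (196.155.192.0 - 196.155.255.255) -> R13
More-specific entries that do NOT match:
  196.155.239.0/30 (196.155.239.0 - 196.155.239.3) does not contain 196.155.239.7
  196.155.239.12/30 (196.155.239.12 - 196.155.239.15) does not contain 196.155.239.7
  196.139.239.0/28 (196.139.239.0 - 196.139.239.15) does not contain 196.155.239.7
  196.155.239.64/28 (196.155.239.64 - 196.155.239.79) does not contain 196.155.239.7
  196.155.237.0/28 (196.155.237.0 - 196.155.237.15) does not contain 196.155.239.7
  196.155.224.0/21 (196.155.224.0 - 196.155.231.255) does not contain 196.155.239.7
Longest matching prefix is /18 -> next hop R13.

R13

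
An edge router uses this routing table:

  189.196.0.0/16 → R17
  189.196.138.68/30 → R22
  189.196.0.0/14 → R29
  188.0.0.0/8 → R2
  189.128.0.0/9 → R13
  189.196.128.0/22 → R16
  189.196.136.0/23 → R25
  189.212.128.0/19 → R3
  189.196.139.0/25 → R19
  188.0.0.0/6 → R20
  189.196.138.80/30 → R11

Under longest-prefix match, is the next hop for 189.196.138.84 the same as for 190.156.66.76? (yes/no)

no

189.196.138.84: longest match 189.196.0.0/16 -> R17
190.156.66.76: longest match 188.0.0.0/6 -> R20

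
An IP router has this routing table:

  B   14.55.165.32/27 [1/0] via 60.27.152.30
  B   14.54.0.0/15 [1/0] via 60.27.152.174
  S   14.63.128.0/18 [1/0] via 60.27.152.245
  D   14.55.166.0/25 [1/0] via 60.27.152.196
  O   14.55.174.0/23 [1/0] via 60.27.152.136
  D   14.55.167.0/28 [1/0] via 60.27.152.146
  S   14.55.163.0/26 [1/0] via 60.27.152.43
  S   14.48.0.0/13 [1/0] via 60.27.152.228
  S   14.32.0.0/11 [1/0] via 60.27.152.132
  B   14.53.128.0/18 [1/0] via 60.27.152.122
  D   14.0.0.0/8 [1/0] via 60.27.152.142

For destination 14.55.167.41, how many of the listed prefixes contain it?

Prefixes containing 14.55.167.41:
  14.0.0.0/8 (14.0.0.0 - 14.255.255.255)
  14.32.0.0/11 (14.32.0.0 - 14.63.255.255)
  14.48.0.0/13 (14.48.0.0 - 14.55.255.255)
  14.54.0.0/15 (14.54.0.0 - 14.55.255.255)
Total matching entries: 4.

4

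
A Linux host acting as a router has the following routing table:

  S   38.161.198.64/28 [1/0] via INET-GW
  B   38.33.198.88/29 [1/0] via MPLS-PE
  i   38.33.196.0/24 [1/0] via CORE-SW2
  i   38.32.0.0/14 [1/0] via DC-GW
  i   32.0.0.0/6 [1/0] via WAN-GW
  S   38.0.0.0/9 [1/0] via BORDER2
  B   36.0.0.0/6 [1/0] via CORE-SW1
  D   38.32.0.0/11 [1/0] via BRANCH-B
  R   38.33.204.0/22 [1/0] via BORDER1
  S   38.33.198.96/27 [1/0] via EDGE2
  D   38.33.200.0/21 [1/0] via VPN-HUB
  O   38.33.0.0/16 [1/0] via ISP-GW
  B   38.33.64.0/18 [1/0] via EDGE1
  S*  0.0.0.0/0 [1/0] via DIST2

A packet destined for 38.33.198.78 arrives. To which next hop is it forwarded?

Routes whose prefix contains 38.33.198.78:
  0.0.0.0/0 (default, matches everything) -> DIST2
  36.0.0.0/6 (36.0.0.0 - 39.255.255.255) -> CORE-SW1
  38.0.0.0/9 (38.0.0.0 - 38.127.255.255) -> BORDER2
  38.32.0.0/11 (38.32.0.0 - 38.63.255.255) -> BRANCH-B
  38.32.0.0/14 (38.32.0.0 - 38.35.255.255) -> DC-GW
  38.33.0.0/16 (38.33.0.0 - 38.33.255.255) -> ISP-GW
More-specific entries that do NOT match:
  38.33.198.88/29 (38.33.198.88 - 38.33.198.95) does not contain 38.33.198.78
  38.161.198.64/28 (38.161.198.64 - 38.161.198.79) does not contain 38.33.198.78
  38.33.198.96/27 (38.33.198.96 - 38.33.198.127) does not contain 38.33.198.78
  38.33.196.0/24 (38.33.196.0 - 38.33.196.255) does not contain 38.33.198.78
  38.33.204.0/22 (38.33.204.0 - 38.33.207.255) does not contain 38.33.198.78
  38.33.200.0/21 (38.33.200.0 - 38.33.207.255) does not contain 38.33.198.78
  38.33.64.0/18 (38.33.64.0 - 38.33.127.255) does not contain 38.33.198.78
Longest matching prefix is /16 -> next hop ISP-GW.

ISP-GW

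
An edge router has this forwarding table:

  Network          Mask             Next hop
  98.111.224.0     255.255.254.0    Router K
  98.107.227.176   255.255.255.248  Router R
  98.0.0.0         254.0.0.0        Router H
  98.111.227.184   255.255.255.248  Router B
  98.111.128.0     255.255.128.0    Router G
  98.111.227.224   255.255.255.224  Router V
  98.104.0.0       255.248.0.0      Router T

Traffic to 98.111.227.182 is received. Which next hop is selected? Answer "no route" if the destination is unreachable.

Router G

Routes whose prefix contains 98.111.227.182:
  98.0.0.0/7 (98.0.0.0 - 99.255.255.255) -> Router H
  98.104.0.0/13 (98.104.0.0 - 98.111.255.255) -> Router T
  98.111.128.0/17 (98.111.128.0 - 98.111.255.255) -> Router G
More-specific entries that do NOT match:
  98.107.227.176/29 (98.107.227.176 - 98.107.227.183) does not contain 98.111.227.182
  98.111.227.184/29 (98.111.227.184 - 98.111.227.191) does not contain 98.111.227.182
  98.111.227.224/27 (98.111.227.224 - 98.111.227.255) does not contain 98.111.227.182
  98.111.224.0/23 (98.111.224.0 - 98.111.225.255) does not contain 98.111.227.182
Longest matching prefix is /17 -> next hop Router G.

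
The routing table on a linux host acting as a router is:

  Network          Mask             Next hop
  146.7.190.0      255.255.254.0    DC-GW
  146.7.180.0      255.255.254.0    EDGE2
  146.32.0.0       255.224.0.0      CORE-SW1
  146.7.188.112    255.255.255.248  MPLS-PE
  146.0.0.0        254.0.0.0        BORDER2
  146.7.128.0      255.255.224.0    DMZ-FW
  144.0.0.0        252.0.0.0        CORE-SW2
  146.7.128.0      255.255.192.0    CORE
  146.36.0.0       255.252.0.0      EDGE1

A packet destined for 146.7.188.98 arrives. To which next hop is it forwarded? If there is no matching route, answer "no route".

Routes whose prefix contains 146.7.188.98:
  144.0.0.0/6 (144.0.0.0 - 147.255.255.255) -> CORE-SW2
  146.0.0.0/7 (146.0.0.0 - 147.255.255.255) -> BORDER2
  146.7.128.0/18 (146.7.128.0 - 146.7.191.255) -> CORE
More-specific entries that do NOT match:
  146.7.188.112/29 (146.7.188.112 - 146.7.188.119) does not contain 146.7.188.98
  146.7.190.0/23 (146.7.190.0 - 146.7.191.255) does not contain 146.7.188.98
  146.7.180.0/23 (146.7.180.0 - 146.7.181.255) does not contain 146.7.188.98
  146.7.128.0/19 (146.7.128.0 - 146.7.159.255) does not contain 146.7.188.98
Longest matching prefix is /18 -> next hop CORE.

CORE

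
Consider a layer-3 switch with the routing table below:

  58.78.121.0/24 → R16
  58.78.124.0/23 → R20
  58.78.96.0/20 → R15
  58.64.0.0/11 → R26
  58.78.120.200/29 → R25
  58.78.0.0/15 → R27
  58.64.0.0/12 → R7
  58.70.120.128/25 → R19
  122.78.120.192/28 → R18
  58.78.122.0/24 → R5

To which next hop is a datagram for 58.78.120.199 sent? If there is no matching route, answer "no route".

R27

Routes whose prefix contains 58.78.120.199:
  58.64.0.0/11 (58.64.0.0 - 58.95.255.255) -> R26
  58.64.0.0/12 (58.64.0.0 - 58.79.255.255) -> R7
  58.78.0.0/15 (58.78.0.0 - 58.79.255.255) -> R27
More-specific entries that do NOT match:
  58.78.120.200/29 (58.78.120.200 - 58.78.120.207) does not contain 58.78.120.199
  122.78.120.192/28 (122.78.120.192 - 122.78.120.207) does not contain 58.78.120.199
  58.70.120.128/25 (58.70.120.128 - 58.70.120.255) does not contain 58.78.120.199
  58.78.121.0/24 (58.78.121.0 - 58.78.121.255) does not contain 58.78.120.199
  58.78.122.0/24 (58.78.122.0 - 58.78.122.255) does not contain 58.78.120.199
  58.78.124.0/23 (58.78.124.0 - 58.78.125.255) does not contain 58.78.120.199
  58.78.96.0/20 (58.78.96.0 - 58.78.111.255) does not contain 58.78.120.199
Longest matching prefix is /15 -> next hop R27.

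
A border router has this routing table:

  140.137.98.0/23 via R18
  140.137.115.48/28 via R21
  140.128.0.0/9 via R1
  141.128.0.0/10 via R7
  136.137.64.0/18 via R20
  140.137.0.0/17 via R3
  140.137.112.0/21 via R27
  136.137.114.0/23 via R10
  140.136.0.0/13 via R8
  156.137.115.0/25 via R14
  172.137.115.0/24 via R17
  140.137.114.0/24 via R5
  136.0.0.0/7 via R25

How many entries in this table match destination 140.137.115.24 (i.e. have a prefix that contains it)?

Prefixes containing 140.137.115.24:
  140.128.0.0/9 (140.128.0.0 - 140.255.255.255)
  140.136.0.0/13 (140.136.0.0 - 140.143.255.255)
  140.137.0.0/17 (140.137.0.0 - 140.137.127.255)
  140.137.112.0/21 (140.137.112.0 - 140.137.119.255)
Total matching entries: 4.

4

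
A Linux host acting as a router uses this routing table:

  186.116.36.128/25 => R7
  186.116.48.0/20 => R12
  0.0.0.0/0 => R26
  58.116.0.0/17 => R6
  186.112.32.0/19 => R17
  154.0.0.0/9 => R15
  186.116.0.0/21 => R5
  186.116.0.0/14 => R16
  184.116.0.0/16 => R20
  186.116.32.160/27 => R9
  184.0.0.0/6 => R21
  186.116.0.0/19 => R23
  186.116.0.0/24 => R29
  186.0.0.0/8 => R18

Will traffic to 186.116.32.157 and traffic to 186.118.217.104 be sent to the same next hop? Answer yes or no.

186.116.32.157: longest match 186.116.0.0/14 -> R16
186.118.217.104: longest match 186.116.0.0/14 -> R16

yes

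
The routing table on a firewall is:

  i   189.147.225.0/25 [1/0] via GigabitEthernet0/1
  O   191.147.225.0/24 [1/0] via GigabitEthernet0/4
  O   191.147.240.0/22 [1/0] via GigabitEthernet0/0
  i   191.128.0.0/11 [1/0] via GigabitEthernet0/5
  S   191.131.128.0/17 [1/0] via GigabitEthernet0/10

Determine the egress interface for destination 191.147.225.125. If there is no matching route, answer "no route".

Routes whose prefix contains 191.147.225.125:
  191.128.0.0/11 (191.128.0.0 - 191.159.255.255) -> GigabitEthernet0/5
  191.147.225.0/24 (191.147.225.0 - 191.147.225.255) -> GigabitEthernet0/4
More-specific entries that do NOT match:
  189.147.225.0/25 (189.147.225.0 - 189.147.225.127) does not contain 191.147.225.125
Longest matching prefix is /24 -> interface GigabitEthernet0/4.

GigabitEthernet0/4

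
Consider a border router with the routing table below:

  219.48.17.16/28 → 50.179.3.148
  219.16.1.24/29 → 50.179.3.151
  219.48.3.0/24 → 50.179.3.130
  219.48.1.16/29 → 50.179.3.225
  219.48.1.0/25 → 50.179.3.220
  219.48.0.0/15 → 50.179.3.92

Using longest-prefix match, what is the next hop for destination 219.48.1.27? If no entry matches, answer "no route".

Routes whose prefix contains 219.48.1.27:
  219.48.0.0/15 (219.48.0.0 - 219.49.255.255) -> 50.179.3.92
  219.48.1.0/25 (219.48.1.0 - 219.48.1.127) -> 50.179.3.220
More-specific entries that do NOT match:
  219.16.1.24/29 (219.16.1.24 - 219.16.1.31) does not contain 219.48.1.27
  219.48.1.16/29 (219.48.1.16 - 219.48.1.23) does not contain 219.48.1.27
  219.48.17.16/28 (219.48.17.16 - 219.48.17.31) does not contain 219.48.1.27
Longest matching prefix is /25 -> next hop 50.179.3.220.

50.179.3.220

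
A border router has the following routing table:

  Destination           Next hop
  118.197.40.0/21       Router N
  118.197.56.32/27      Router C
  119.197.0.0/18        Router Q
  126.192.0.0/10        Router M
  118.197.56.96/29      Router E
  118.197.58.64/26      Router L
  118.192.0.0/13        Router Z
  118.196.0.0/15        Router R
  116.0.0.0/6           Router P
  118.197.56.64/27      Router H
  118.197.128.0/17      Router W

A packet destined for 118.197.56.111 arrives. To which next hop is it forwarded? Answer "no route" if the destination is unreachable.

Router R

Routes whose prefix contains 118.197.56.111:
  116.0.0.0/6 (116.0.0.0 - 119.255.255.255) -> Router P
  118.192.0.0/13 (118.192.0.0 - 118.199.255.255) -> Router Z
  118.196.0.0/15 (118.196.0.0 - 118.197.255.255) -> Router R
More-specific entries that do NOT match:
  118.197.56.96/29 (118.197.56.96 - 118.197.56.103) does not contain 118.197.56.111
  118.197.56.32/27 (118.197.56.32 - 118.197.56.63) does not contain 118.197.56.111
  118.197.56.64/27 (118.197.56.64 - 118.197.56.95) does not contain 118.197.56.111
  118.197.58.64/26 (118.197.58.64 - 118.197.58.127) does not contain 118.197.56.111
  118.197.40.0/21 (118.197.40.0 - 118.197.47.255) does not contain 118.197.56.111
  119.197.0.0/18 (119.197.0.0 - 119.197.63.255) does not contain 118.197.56.111
  118.197.128.0/17 (118.197.128.0 - 118.197.255.255) does not contain 118.197.56.111
Longest matching prefix is /15 -> next hop Router R.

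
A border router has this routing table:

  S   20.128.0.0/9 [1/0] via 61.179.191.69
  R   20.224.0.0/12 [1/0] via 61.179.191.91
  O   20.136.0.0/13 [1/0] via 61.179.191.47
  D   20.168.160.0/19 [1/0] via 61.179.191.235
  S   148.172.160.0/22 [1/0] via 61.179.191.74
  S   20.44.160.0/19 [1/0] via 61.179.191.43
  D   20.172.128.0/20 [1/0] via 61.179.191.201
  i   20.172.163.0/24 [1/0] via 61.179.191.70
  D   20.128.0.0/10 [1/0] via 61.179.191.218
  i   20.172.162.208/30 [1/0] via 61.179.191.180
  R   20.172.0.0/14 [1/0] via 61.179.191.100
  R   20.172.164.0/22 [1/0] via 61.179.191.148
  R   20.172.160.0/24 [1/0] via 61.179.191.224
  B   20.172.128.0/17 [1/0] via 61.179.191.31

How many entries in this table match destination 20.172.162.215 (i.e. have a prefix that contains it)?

Prefixes containing 20.172.162.215:
  20.128.0.0/9 (20.128.0.0 - 20.255.255.255)
  20.128.0.0/10 (20.128.0.0 - 20.191.255.255)
  20.172.0.0/14 (20.172.0.0 - 20.175.255.255)
  20.172.128.0/17 (20.172.128.0 - 20.172.255.255)
Total matching entries: 4.

4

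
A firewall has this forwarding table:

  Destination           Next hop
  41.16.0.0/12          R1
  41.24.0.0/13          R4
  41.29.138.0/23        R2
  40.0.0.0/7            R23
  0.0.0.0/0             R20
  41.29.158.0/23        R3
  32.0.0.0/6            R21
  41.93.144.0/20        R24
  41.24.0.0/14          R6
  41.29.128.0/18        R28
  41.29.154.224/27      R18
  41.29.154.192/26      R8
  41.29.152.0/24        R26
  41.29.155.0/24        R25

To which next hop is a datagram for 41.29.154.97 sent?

R28

Routes whose prefix contains 41.29.154.97:
  0.0.0.0/0 (default, matches everything) -> R20
  40.0.0.0/7 (40.0.0.0 - 41.255.255.255) -> R23
  41.16.0.0/12 (41.16.0.0 - 41.31.255.255) -> R1
  41.24.0.0/13 (41.24.0.0 - 41.31.255.255) -> R4
  41.29.128.0/18 (41.29.128.0 - 41.29.191.255) -> R28
More-specific entries that do NOT match:
  41.29.154.224/27 (41.29.154.224 - 41.29.154.255) does not contain 41.29.154.97
  41.29.154.192/26 (41.29.154.192 - 41.29.154.255) does not contain 41.29.154.97
  41.29.152.0/24 (41.29.152.0 - 41.29.152.255) does not contain 41.29.154.97
  41.29.155.0/24 (41.29.155.0 - 41.29.155.255) does not contain 41.29.154.97
  41.29.138.0/23 (41.29.138.0 - 41.29.139.255) does not contain 41.29.154.97
  41.29.158.0/23 (41.29.158.0 - 41.29.159.255) does not contain 41.29.154.97
  41.93.144.0/20 (41.93.144.0 - 41.93.159.255) does not contain 41.29.154.97
Longest matching prefix is /18 -> next hop R28.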